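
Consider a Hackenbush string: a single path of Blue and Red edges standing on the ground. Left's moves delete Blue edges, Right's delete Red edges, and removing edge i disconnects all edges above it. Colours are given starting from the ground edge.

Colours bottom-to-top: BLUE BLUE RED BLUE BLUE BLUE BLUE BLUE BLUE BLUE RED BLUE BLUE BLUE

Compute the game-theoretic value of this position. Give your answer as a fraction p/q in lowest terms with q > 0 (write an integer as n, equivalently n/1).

8175/4096

Build value(s[:k]) for k = 1..14, string s = BLUE BLUE RED BLUE BLUE BLUE BLUE BLUE BLUE BLUE RED BLUE BLUE BLUE.
edge 1 of 14 (BLUE): { 0 |  } ⇒ 1
edge 2 of 14 (BLUE): { 0, 1 |  } ⇒ 2
edge 3 of 14 (RED): { 0, 1 | 2 } ⇒ 3/2
edge 4 of 14 (BLUE): { 0, 1, 3/2 | 2 } ⇒ 7/4
edge 5 of 14 (BLUE): { 0, 1, 3/2, 7/4 | 2 } ⇒ 15/8
edge 6 of 14 (BLUE): { 0, 1, 3/2, 7/4, 15/8 | 2 } ⇒ 31/16
edge 7 of 14 (BLUE): { 0, 1, 3/2, 7/4, 15/8, 31/16 | 2 } ⇒ 63/32
edge 8 of 14 (BLUE): { 0, 1, 3/2, 7/4, 15/8, 31/16, 63/32 | 2 } ⇒ 127/64
edge 9 of 14 (BLUE): { 0, 1, 3/2, 7/4, 15/8, 31/16, 63/32, 127/64 | 2 } ⇒ 255/128
edge 10 of 14 (BLUE): { 0, 1, 3/2, 7/4, 15/8, 31/16, 63/32, 127/64, 255/128 | 2 } ⇒ 511/256
edge 11 of 14 (RED): { 0, 1, 3/2, 7/4, 15/8, 31/16, 63/32, 127/64, 255/128 | 511/256, 2 } ⇒ 1021/512
edge 12 of 14 (BLUE): { 0, 1, 3/2, 7/4, 15/8, 31/16, 63/32, 127/64, 255/128, 1021/512 | 511/256, 2 } ⇒ 2043/1024
edge 13 of 14 (BLUE): { 0, 1, 3/2, 7/4, 15/8, 31/16, 63/32, 127/64, 255/128, 1021/512, 2043/1024 | 511/256, 2 } ⇒ 4087/2048
edge 14 of 14 (BLUE): { 0, 1, 3/2, 7/4, 15/8, 31/16, 63/32, 127/64, 255/128, 1021/512, 2043/1024, 4087/2048 | 511/256, 2 } ⇒ 8175/4096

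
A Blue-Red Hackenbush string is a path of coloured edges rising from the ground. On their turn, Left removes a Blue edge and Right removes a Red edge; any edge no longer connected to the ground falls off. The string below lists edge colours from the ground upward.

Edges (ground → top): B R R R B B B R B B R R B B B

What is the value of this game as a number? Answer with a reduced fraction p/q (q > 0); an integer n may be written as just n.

G_1 [B]  L=[0]  R=[]  gives 1
G_2 [BR]  L=[0]  R=[1]  gives 1/2
G_3 [BRR]  L=[0]  R=[1/2, 1]  gives 1/4
G_4 [BRRR]  L=[0]  R=[1/4, 1/2, 1]  gives 1/8
G_5 [BRRRB]  L=[0, 1/8]  R=[1/4, 1/2, 1]  gives 3/16
G_6 [BRRRBB]  L=[0, 1/8, 3/16]  R=[1/4, 1/2, 1]  gives 7/32
G_7 [BRRRBBB]  L=[0, 1/8, 3/16, 7/32]  R=[1/4, 1/2, 1]  gives 15/64
G_8 [BRRRBBBR]  L=[0, 1/8, 3/16, 7/32]  R=[15/64, 1/4, 1/2, 1]  gives 29/128
G_9 [BRRRBBBRB]  L=[0, 1/8, 3/16, 7/32, 29/128]  R=[15/64, 1/4, 1/2, 1]  gives 59/256
G_10 [BRRRBBBRBB]  L=[0, 1/8, 3/16, 7/32, 29/128, 59/256]  R=[15/64, 1/4, 1/2, 1]  gives 119/512
G_11 [BRRRBBBRBBR]  L=[0, 1/8, 3/16, 7/32, 29/128, 59/256]  R=[119/512, 15/64, 1/4, 1/2, 1]  gives 237/1024
G_12 [BRRRBBBRBBRR]  L=[0, 1/8, 3/16, 7/32, 29/128, 59/256]  R=[237/1024, 119/512, 15/64, 1/4, 1/2, 1]  gives 473/2048
G_13 [BRRRBBBRBBRRB]  L=[0, 1/8, 3/16, 7/32, 29/128, 59/256, 473/2048]  R=[237/1024, 119/512, 15/64, 1/4, 1/2, 1]  gives 947/4096
G_14 [BRRRBBBRBBRRBB]  L=[0, 1/8, 3/16, 7/32, 29/128, 59/256, 473/2048, 947/4096]  R=[237/1024, 119/512, 15/64, 1/4, 1/2, 1]  gives 1895/8192
G_15 [BRRRBBBRBBRRBBB]  L=[0, 1/8, 3/16, 7/32, 29/128, 59/256, 473/2048, 947/4096, 1895/8192]  R=[237/1024, 119/512, 15/64, 1/4, 1/2, 1]  gives 3791/16384

3791/16384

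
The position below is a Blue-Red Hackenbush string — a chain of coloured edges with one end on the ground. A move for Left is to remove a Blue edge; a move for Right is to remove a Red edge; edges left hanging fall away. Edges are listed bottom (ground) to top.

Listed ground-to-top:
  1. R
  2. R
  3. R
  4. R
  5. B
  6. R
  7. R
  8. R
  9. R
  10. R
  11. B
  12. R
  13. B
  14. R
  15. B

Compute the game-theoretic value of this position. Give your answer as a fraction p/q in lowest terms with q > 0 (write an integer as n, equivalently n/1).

-8149/2048

R: Left { · }, Right { 0 } gives simplest -1
RR: Left { · }, Right { -1 0 } gives simplest -2
RRR: Left { · }, Right { -2 -1 0 } gives simplest -3
RRRR: Left { · }, Right { -3 -2 -1 0 } gives simplest -4
RRRRB: Left { -4 }, Right { -3 -2 -1 0 } gives simplest -7/2
RRRRBR: Left { -4 }, Right { -7/2 -3 -2 -1 0 } gives simplest -15/4
RRRRBRR: Left { -4 }, Right { -15/4 -7/2 -3 -2 -1 0 } gives simplest -31/8
RRRRBRRR: Left { -4 }, Right { -31/8 -15/4 -7/2 -3 -2 -1 0 } gives simplest -63/16
RRRRBRRRR: Left { -4 }, Right { -63/16 -31/8 -15/4 -7/2 -3 -2 -1 0 } gives simplest -127/32
RRRRBRRRRR: Left { -4 }, Right { -127/32 -63/16 -31/8 -15/4 -7/2 -3 -2 -1 0 } gives simplest -255/64
RRRRBRRRRRB: Left { -4 -255/64 }, Right { -127/32 -63/16 -31/8 -15/4 -7/2 -3 -2 -1 0 } gives simplest -509/128
RRRRBRRRRRBR: Left { -4 -255/64 }, Right { -509/128 -127/32 -63/16 -31/8 -15/4 -7/2 -3 -2 -1 0 } gives simplest -1019/256
RRRRBRRRRRBRB: Left { -4 -255/64 -1019/256 }, Right { -509/128 -127/32 -63/16 -31/8 -15/4 -7/2 -3 -2 -1 0 } gives simplest -2037/512
RRRRBRRRRRBRBR: Left { -4 -255/64 -1019/256 }, Right { -2037/512 -509/128 -127/32 -63/16 -31/8 -15/4 -7/2 -3 -2 -1 0 } gives simplest -4075/1024
RRRRBRRRRRBRBRB: Left { -4 -255/64 -1019/256 -4075/1024 }, Right { -2037/512 -509/128 -127/32 -63/16 -31/8 -15/4 -7/2 -3 -2 -1 0 } gives simplest -8149/2048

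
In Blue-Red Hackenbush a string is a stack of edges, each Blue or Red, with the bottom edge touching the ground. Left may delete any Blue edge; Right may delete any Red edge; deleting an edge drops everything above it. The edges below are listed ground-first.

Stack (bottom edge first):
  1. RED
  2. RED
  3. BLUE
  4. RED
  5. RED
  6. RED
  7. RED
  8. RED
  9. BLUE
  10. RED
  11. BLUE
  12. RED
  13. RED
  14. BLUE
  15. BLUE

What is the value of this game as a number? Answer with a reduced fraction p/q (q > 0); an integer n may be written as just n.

-16217/8192

1 of 15 · R · max L −∞ · min R 0 ⇒ -1
2 of 15 · RR · max L −∞ · min R -1 ⇒ -2
3 of 15 · RRB · max L -2 · min R -1 ⇒ -3/2
4 of 15 · RRBR · max L -2 · min R -3/2 ⇒ -7/4
5 of 15 · RRBRR · max L -2 · min R -7/4 ⇒ -15/8
6 of 15 · RRBRRR · max L -2 · min R -15/8 ⇒ -31/16
7 of 15 · RRBRRRR · max L -2 · min R -31/16 ⇒ -63/32
8 of 15 · RRBRRRRR · max L -2 · min R -63/32 ⇒ -127/64
9 of 15 · RRBRRRRRB · max L -127/64 · min R -63/32 ⇒ -253/128
10 of 15 · RRBRRRRRBR · max L -127/64 · min R -253/128 ⇒ -507/256
11 of 15 · RRBRRRRRBRB · max L -507/256 · min R -253/128 ⇒ -1013/512
12 of 15 · RRBRRRRRBRBR · max L -507/256 · min R -1013/512 ⇒ -2027/1024
13 of 15 · RRBRRRRRBRBRR · max L -507/256 · min R -2027/1024 ⇒ -4055/2048
14 of 15 · RRBRRRRRBRBRRB · max L -4055/2048 · min R -2027/1024 ⇒ -8109/4096
15 of 15 · RRBRRRRRBRBRRBB · max L -8109/4096 · min R -2027/1024 ⇒ -16217/8192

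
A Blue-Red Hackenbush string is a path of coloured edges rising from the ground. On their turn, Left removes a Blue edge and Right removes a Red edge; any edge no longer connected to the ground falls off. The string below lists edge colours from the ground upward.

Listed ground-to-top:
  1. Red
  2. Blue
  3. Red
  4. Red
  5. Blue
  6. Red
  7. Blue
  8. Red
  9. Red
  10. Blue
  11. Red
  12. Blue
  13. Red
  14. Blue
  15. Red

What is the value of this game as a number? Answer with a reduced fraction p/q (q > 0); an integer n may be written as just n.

-13739/16384

step 1: add Red to get R; options L={ (no moves) } R={ 0 } gives -1
step 2: add Blue to get RB; options L={ -1 } R={ 0 } gives -1/2
step 3: add Red to get RBR; options L={ -1 } R={ -1/2,0 } gives -3/4
step 4: add Red to get RBRR; options L={ -1 } R={ -3/4,-1/2,0 } gives -7/8
step 5: add Blue to get RBRRB; options L={ -1,-7/8 } R={ -3/4,-1/2,0 } gives -13/16
step 6: add Red to get RBRRBR; options L={ -1,-7/8 } R={ -13/16,-3/4,-1/2,0 } gives -27/32
step 7: add Blue to get RBRRBRB; options L={ -1,-7/8,-27/32 } R={ -13/16,-3/4,-1/2,0 } gives -53/64
step 8: add Red to get RBRRBRBR; options L={ -1,-7/8,-27/32 } R={ -53/64,-13/16,-3/4,-1/2,0 } gives -107/128
step 9: add Red to get RBRRBRBRR; options L={ -1,-7/8,-27/32 } R={ -107/128,-53/64,-13/16,-3/4,-1/2,0 } gives -215/256
step 10: add Blue to get RBRRBRBRRB; options L={ -1,-7/8,-27/32,-215/256 } R={ -107/128,-53/64,-13/16,-3/4,-1/2,0 } gives -429/512
step 11: add Red to get RBRRBRBRRBR; options L={ -1,-7/8,-27/32,-215/256 } R={ -429/512,-107/128,-53/64,-13/16,-3/4,-1/2,0 } gives -859/1024
step 12: add Blue to get RBRRBRBRRBRB; options L={ -1,-7/8,-27/32,-215/256,-859/1024 } R={ -429/512,-107/128,-53/64,-13/16,-3/4,-1/2,0 } gives -1717/2048
step 13: add Red to get RBRRBRBRRBRBR; options L={ -1,-7/8,-27/32,-215/256,-859/1024 } R={ -1717/2048,-429/512,-107/128,-53/64,-13/16,-3/4,-1/2,0 } gives -3435/4096
step 14: add Blue to get RBRRBRBRRBRBRB; options L={ -1,-7/8,-27/32,-215/256,-859/1024,-3435/4096 } R={ -1717/2048,-429/512,-107/128,-53/64,-13/16,-3/4,-1/2,0 } gives -6869/8192
step 15: add Red to get RBRRBRBRRBRBRBR; options L={ -1,-7/8,-27/32,-215/256,-859/1024,-3435/4096 } R={ -6869/8192,-1717/2048,-429/512,-107/128,-53/64,-13/16,-3/4,-1/2,0 } gives -13739/16384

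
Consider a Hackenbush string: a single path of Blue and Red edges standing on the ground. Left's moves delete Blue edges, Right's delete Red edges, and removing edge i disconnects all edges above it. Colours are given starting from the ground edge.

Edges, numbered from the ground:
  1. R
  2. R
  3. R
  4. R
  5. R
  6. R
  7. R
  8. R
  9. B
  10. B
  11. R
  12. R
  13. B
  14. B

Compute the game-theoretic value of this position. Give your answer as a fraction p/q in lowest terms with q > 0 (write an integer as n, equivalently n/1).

step 1: add R to get R; options L={ ∅ } R={ 0 } so -1
step 2: add R to get RR; options L={ ∅ } R={ -1 0 } so -2
step 3: add R to get RRR; options L={ ∅ } R={ -2 -1 0 } so -3
step 4: add R to get RRRR; options L={ ∅ } R={ -3 -2 -1 0 } so -4
step 5: add R to get RRRRR; options L={ ∅ } R={ -4 -3 -2 -1 0 } so -5
step 6: add R to get RRRRRR; options L={ ∅ } R={ -5 -4 -3 -2 -1 0 } so -6
step 7: add R to get RRRRRRR; options L={ ∅ } R={ -6 -5 -4 -3 -2 -1 0 } so -7
step 8: add R to get RRRRRRRR; options L={ ∅ } R={ -7 -6 -5 -4 -3 -2 -1 0 } so -8
step 9: add B to get RRRRRRRRB; options L={ -8 } R={ -7 -6 -5 -4 -3 -2 -1 0 } so -15/2
step 10: add B to get RRRRRRRRBB; options L={ -8 -15/2 } R={ -7 -6 -5 -4 -3 -2 -1 0 } so -29/4
step 11: add R to get RRRRRRRRBBR; options L={ -8 -15/2 } R={ -29/4 -7 -6 -5 -4 -3 -2 -1 0 } so -59/8
step 12: add R to get RRRRRRRRBBRR; options L={ -8 -15/2 } R={ -59/8 -29/4 -7 -6 -5 -4 -3 -2 -1 0 } so -119/16
step 13: add B to get RRRRRRRRBBRRB; options L={ -8 -15/2 -119/16 } R={ -59/8 -29/4 -7 -6 -5 -4 -3 -2 -1 0 } so -237/32
step 14: add B to get RRRRRRRRBBRRBB; options L={ -8 -15/2 -119/16 -237/32 } R={ -59/8 -29/4 -7 -6 -5 -4 -3 -2 -1 0 } so -473/64

-473/64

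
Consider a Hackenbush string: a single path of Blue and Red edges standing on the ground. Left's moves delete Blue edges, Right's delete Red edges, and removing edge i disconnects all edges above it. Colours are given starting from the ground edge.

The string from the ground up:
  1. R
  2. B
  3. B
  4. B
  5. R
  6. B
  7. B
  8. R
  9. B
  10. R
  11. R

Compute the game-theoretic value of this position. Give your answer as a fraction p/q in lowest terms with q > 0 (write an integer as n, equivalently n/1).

-151/1024

Recurse on prefixes of the 11-edge string R B B B R B B R B R R:
edge 1 of 11 (R): { none | 0 } => -1
edge 2 of 11 (B): { -1 | 0 } => -1/2
edge 3 of 11 (B): { -1; -1/2 | 0 } => -1/4
edge 4 of 11 (B): { -1; -1/2; -1/4 | 0 } => -1/8
edge 5 of 11 (R): { -1; -1/2; -1/4 | -1/8; 0 } => -3/16
edge 6 of 11 (B): { -1; -1/2; -1/4; -3/16 | -1/8; 0 } => -5/32
edge 7 of 11 (B): { -1; -1/2; -1/4; -3/16; -5/32 | -1/8; 0 } => -9/64
edge 8 of 11 (R): { -1; -1/2; -1/4; -3/16; -5/32 | -9/64; -1/8; 0 } => -19/128
edge 9 of 11 (B): { -1; -1/2; -1/4; -3/16; -5/32; -19/128 | -9/64; -1/8; 0 } => -37/256
edge 10 of 11 (R): { -1; -1/2; -1/4; -3/16; -5/32; -19/128 | -37/256; -9/64; -1/8; 0 } => -75/512
edge 11 of 11 (R): { -1; -1/2; -1/4; -3/16; -5/32; -19/128 | -75/512; -37/256; -9/64; -1/8; 0 } => -151/1024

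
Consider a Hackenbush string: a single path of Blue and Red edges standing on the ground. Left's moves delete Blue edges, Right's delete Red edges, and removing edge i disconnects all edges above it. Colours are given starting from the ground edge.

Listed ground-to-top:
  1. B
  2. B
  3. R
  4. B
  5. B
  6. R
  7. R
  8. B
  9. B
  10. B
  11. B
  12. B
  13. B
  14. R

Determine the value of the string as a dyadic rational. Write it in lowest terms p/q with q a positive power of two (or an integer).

7421/4096

Recurse on prefixes of the 14-edge string B B R B B R R B B B B B B R:
edge 1 of 14 (B): { 0 |  } so 1
edge 2 of 14 (B): { 0, 1 |  } so 2
edge 3 of 14 (R): { 0, 1 | 2 } so 3/2
edge 4 of 14 (B): { 0, 1, 3/2 | 2 } so 7/4
edge 5 of 14 (B): { 0, 1, 3/2, 7/4 | 2 } so 15/8
edge 6 of 14 (R): { 0, 1, 3/2, 7/4 | 15/8, 2 } so 29/16
edge 7 of 14 (R): { 0, 1, 3/2, 7/4 | 29/16, 15/8, 2 } so 57/32
edge 8 of 14 (B): { 0, 1, 3/2, 7/4, 57/32 | 29/16, 15/8, 2 } so 115/64
edge 9 of 14 (B): { 0, 1, 3/2, 7/4, 57/32, 115/64 | 29/16, 15/8, 2 } so 231/128
edge 10 of 14 (B): { 0, 1, 3/2, 7/4, 57/32, 115/64, 231/128 | 29/16, 15/8, 2 } so 463/256
edge 11 of 14 (B): { 0, 1, 3/2, 7/4, 57/32, 115/64, 231/128, 463/256 | 29/16, 15/8, 2 } so 927/512
edge 12 of 14 (B): { 0, 1, 3/2, 7/4, 57/32, 115/64, 231/128, 463/256, 927/512 | 29/16, 15/8, 2 } so 1855/1024
edge 13 of 14 (B): { 0, 1, 3/2, 7/4, 57/32, 115/64, 231/128, 463/256, 927/512, 1855/1024 | 29/16, 15/8, 2 } so 3711/2048
edge 14 of 14 (R): { 0, 1, 3/2, 7/4, 57/32, 115/64, 231/128, 463/256, 927/512, 1855/1024 | 3711/2048, 29/16, 15/8, 2 } so 7421/4096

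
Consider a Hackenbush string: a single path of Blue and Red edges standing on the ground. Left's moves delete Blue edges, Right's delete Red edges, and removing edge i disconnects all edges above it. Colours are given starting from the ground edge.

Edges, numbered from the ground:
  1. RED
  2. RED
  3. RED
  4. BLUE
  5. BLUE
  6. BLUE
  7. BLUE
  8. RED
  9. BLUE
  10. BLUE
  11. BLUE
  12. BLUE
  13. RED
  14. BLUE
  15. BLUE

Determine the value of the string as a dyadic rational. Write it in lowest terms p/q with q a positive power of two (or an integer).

-8457/4096

1 of 15 · R · max L −∞ · min R 0 so -1
2 of 15 · RR · max L −∞ · min R -1 so -2
3 of 15 · RRR · max L −∞ · min R -2 so -3
4 of 15 · RRRB · max L -3 · min R -2 so -5/2
5 of 15 · RRRBB · max L -5/2 · min R -2 so -9/4
6 of 15 · RRRBBB · max L -9/4 · min R -2 so -17/8
7 of 15 · RRRBBBB · max L -17/8 · min R -2 so -33/16
8 of 15 · RRRBBBBR · max L -17/8 · min R -33/16 so -67/32
9 of 15 · RRRBBBBRB · max L -67/32 · min R -33/16 so -133/64
10 of 15 · RRRBBBBRBB · max L -133/64 · min R -33/16 so -265/128
11 of 15 · RRRBBBBRBBB · max L -265/128 · min R -33/16 so -529/256
12 of 15 · RRRBBBBRBBBB · max L -529/256 · min R -33/16 so -1057/512
13 of 15 · RRRBBBBRBBBBR · max L -529/256 · min R -1057/512 so -2115/1024
14 of 15 · RRRBBBBRBBBBRB · max L -2115/1024 · min R -1057/512 so -4229/2048
15 of 15 · RRRBBBBRBBBBRBB · max L -4229/2048 · min R -1057/512 so -8457/4096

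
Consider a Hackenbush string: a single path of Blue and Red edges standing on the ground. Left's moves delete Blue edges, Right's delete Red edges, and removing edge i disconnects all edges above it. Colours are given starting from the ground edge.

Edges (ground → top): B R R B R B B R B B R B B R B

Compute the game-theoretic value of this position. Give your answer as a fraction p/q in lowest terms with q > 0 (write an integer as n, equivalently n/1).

5851/16384

edge 1 of 15 (B): { 0 | (no moves) } → 1
edge 2 of 15 (R): { 0 | 1 } → 1/2
edge 3 of 15 (R): { 0 | 1/2; 1 } → 1/4
edge 4 of 15 (B): { 0; 1/4 | 1/2; 1 } → 3/8
edge 5 of 15 (R): { 0; 1/4 | 3/8; 1/2; 1 } → 5/16
edge 6 of 15 (B): { 0; 1/4; 5/16 | 3/8; 1/2; 1 } → 11/32
edge 7 of 15 (B): { 0; 1/4; 5/16; 11/32 | 3/8; 1/2; 1 } → 23/64
edge 8 of 15 (R): { 0; 1/4; 5/16; 11/32 | 23/64; 3/8; 1/2; 1 } → 45/128
edge 9 of 15 (B): { 0; 1/4; 5/16; 11/32; 45/128 | 23/64; 3/8; 1/2; 1 } → 91/256
edge 10 of 15 (B): { 0; 1/4; 5/16; 11/32; 45/128; 91/256 | 23/64; 3/8; 1/2; 1 } → 183/512
edge 11 of 15 (R): { 0; 1/4; 5/16; 11/32; 45/128; 91/256 | 183/512; 23/64; 3/8; 1/2; 1 } → 365/1024
edge 12 of 15 (B): { 0; 1/4; 5/16; 11/32; 45/128; 91/256; 365/1024 | 183/512; 23/64; 3/8; 1/2; 1 } → 731/2048
edge 13 of 15 (B): { 0; 1/4; 5/16; 11/32; 45/128; 91/256; 365/1024; 731/2048 | 183/512; 23/64; 3/8; 1/2; 1 } → 1463/4096
edge 14 of 15 (R): { 0; 1/4; 5/16; 11/32; 45/128; 91/256; 365/1024; 731/2048 | 1463/4096; 183/512; 23/64; 3/8; 1/2; 1 } → 2925/8192
edge 15 of 15 (B): { 0; 1/4; 5/16; 11/32; 45/128; 91/256; 365/1024; 731/2048; 2925/8192 | 1463/4096; 183/512; 23/64; 3/8; 1/2; 1 } → 5851/16384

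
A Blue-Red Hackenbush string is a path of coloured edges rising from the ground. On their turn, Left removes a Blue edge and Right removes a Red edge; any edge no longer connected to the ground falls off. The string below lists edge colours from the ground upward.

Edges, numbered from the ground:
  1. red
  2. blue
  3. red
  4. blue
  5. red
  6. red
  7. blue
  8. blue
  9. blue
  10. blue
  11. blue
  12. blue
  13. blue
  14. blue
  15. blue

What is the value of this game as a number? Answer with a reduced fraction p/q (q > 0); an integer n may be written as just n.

v_1 [r]  L=[—]  R=[0]  so -1
v_2 [rb]  L=[-1]  R=[0]  so -1/2
v_3 [rbr]  L=[-1]  R=[-1/2,0]  so -3/4
v_4 [rbrb]  L=[-1,-3/4]  R=[-1/2,0]  so -5/8
v_5 [rbrbr]  L=[-1,-3/4]  R=[-5/8,-1/2,0]  so -11/16
v_6 [rbrbrr]  L=[-1,-3/4]  R=[-11/16,-5/8,-1/2,0]  so -23/32
v_7 [rbrbrrb]  L=[-1,-3/4,-23/32]  R=[-11/16,-5/8,-1/2,0]  so -45/64
v_8 [rbrbrrbb]  L=[-1,-3/4,-23/32,-45/64]  R=[-11/16,-5/8,-1/2,0]  so -89/128
v_9 [rbrbrrbbb]  L=[-1,-3/4,-23/32,-45/64,-89/128]  R=[-11/16,-5/8,-1/2,0]  so -177/256
v_10 [rbrbrrbbbb]  L=[-1,-3/4,-23/32,-45/64,-89/128,-177/256]  R=[-11/16,-5/8,-1/2,0]  so -353/512
v_11 [rbrbrrbbbbb]  L=[-1,-3/4,-23/32,-45/64,-89/128,-177/256,-353/512]  R=[-11/16,-5/8,-1/2,0]  so -705/1024
v_12 [rbrbrrbbbbbb]  L=[-1,-3/4,-23/32,-45/64,-89/128,-177/256,-353/512,-705/1024]  R=[-11/16,-5/8,-1/2,0]  so -1409/2048
v_13 [rbrbrrbbbbbbb]  L=[-1,-3/4,-23/32,-45/64,-89/128,-177/256,-353/512,-705/1024,-1409/2048]  R=[-11/16,-5/8,-1/2,0]  so -2817/4096
v_14 [rbrbrrbbbbbbbb]  L=[-1,-3/4,-23/32,-45/64,-89/128,-177/256,-353/512,-705/1024,-1409/2048,-2817/4096]  R=[-11/16,-5/8,-1/2,0]  so -5633/8192
v_15 [rbrbrrbbbbbbbbb]  L=[-1,-3/4,-23/32,-45/64,-89/128,-177/256,-353/512,-705/1024,-1409/2048,-2817/4096,-5633/8192]  R=[-11/16,-5/8,-1/2,0]  so -11265/16384

-11265/16384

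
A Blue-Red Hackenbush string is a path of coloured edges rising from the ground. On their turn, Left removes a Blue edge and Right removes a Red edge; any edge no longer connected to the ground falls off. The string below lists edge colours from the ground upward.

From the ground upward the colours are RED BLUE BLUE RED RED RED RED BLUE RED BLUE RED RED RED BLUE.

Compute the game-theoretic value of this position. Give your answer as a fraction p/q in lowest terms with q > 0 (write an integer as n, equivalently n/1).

Prefix values for RED BLUE BLUE RED RED RED RED BLUE RED BLUE RED RED RED BLUE via {L|R} + simplicity:
R: Left { — }, Right { 0 } → simplest -1
RB: Left { -1 }, Right { 0 } → simplest -1/2
RBB: Left { -1 -1/2 }, Right { 0 } → simplest -1/4
RBBR: Left { -1 -1/2 }, Right { -1/4 0 } → simplest -3/8
RBBRR: Left { -1 -1/2 }, Right { -3/8 -1/4 0 } → simplest -7/16
RBBRRR: Left { -1 -1/2 }, Right { -7/16 -3/8 -1/4 0 } → simplest -15/32
RBBRRRR: Left { -1 -1/2 }, Right { -15/32 -7/16 -3/8 -1/4 0 } → simplest -31/64
RBBRRRRB: Left { -1 -1/2 -31/64 }, Right { -15/32 -7/16 -3/8 -1/4 0 } → simplest -61/128
RBBRRRRBR: Left { -1 -1/2 -31/64 }, Right { -61/128 -15/32 -7/16 -3/8 -1/4 0 } → simplest -123/256
RBBRRRRBRB: Left { -1 -1/2 -31/64 -123/256 }, Right { -61/128 -15/32 -7/16 -3/8 -1/4 0 } → simplest -245/512
RBBRRRRBRBR: Left { -1 -1/2 -31/64 -123/256 }, Right { -245/512 -61/128 -15/32 -7/16 -3/8 -1/4 0 } → simplest -491/1024
RBBRRRRBRBRR: Left { -1 -1/2 -31/64 -123/256 }, Right { -491/1024 -245/512 -61/128 -15/32 -7/16 -3/8 -1/4 0 } → simplest -983/2048
RBBRRRRBRBRRR: Left { -1 -1/2 -31/64 -123/256 }, Right { -983/2048 -491/1024 -245/512 -61/128 -15/32 -7/16 -3/8 -1/4 0 } → simplest -1967/4096
RBBRRRRBRBRRRB: Left { -1 -1/2 -31/64 -123/256 -1967/4096 }, Right { -983/2048 -491/1024 -245/512 -61/128 -15/32 -7/16 -3/8 -1/4 0 } → simplest -3933/8192

-3933/8192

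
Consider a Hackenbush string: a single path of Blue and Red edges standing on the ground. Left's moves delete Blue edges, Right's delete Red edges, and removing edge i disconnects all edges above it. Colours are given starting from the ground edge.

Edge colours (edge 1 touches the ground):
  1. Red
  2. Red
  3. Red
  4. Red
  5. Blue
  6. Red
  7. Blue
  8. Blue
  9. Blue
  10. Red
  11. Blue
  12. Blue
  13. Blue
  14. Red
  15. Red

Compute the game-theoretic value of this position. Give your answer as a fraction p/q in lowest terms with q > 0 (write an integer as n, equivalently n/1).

1 of 15 · R · max L −∞ · min R 0 ⇒ -1
2 of 15 · RR · max L −∞ · min R -1 ⇒ -2
3 of 15 · RRR · max L −∞ · min R -2 ⇒ -3
4 of 15 · RRRR · max L −∞ · min R -3 ⇒ -4
5 of 15 · RRRRB · max L -4 · min R -3 ⇒ -7/2
6 of 15 · RRRRBR · max L -4 · min R -7/2 ⇒ -15/4
7 of 15 · RRRRBRB · max L -15/4 · min R -7/2 ⇒ -29/8
8 of 15 · RRRRBRBB · max L -29/8 · min R -7/2 ⇒ -57/16
9 of 15 · RRRRBRBBB · max L -57/16 · min R -7/2 ⇒ -113/32
10 of 15 · RRRRBRBBBR · max L -57/16 · min R -113/32 ⇒ -227/64
11 of 15 · RRRRBRBBBRB · max L -227/64 · min R -113/32 ⇒ -453/128
12 of 15 · RRRRBRBBBRBB · max L -453/128 · min R -113/32 ⇒ -905/256
13 of 15 · RRRRBRBBBRBBB · max L -905/256 · min R -113/32 ⇒ -1809/512
14 of 15 · RRRRBRBBBRBBBR · max L -905/256 · min R -1809/512 ⇒ -3619/1024
15 of 15 · RRRRBRBBBRBBBRR · max L -905/256 · min R -3619/1024 ⇒ -7239/2048

-7239/2048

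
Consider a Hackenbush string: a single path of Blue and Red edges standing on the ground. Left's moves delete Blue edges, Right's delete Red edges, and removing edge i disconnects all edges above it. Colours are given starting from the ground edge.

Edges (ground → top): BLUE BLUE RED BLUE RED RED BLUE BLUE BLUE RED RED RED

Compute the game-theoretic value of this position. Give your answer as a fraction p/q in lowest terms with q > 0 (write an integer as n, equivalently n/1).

1649/1024

Prefix values for BLUE BLUE RED BLUE RED RED BLUE BLUE BLUE RED RED RED via {L|R} + simplicity:
step 1: add BLUE to get B; options L={ 0 } R={ · } so 1
step 2: add BLUE to get BB; options L={ 0 1 } R={ · } so 2
step 3: add RED to get BBR; options L={ 0 1 } R={ 2 } so 3/2
step 4: add BLUE to get BBRB; options L={ 0 1 3/2 } R={ 2 } so 7/4
step 5: add RED to get BBRBR; options L={ 0 1 3/2 } R={ 7/4 2 } so 13/8
step 6: add RED to get BBRBRR; options L={ 0 1 3/2 } R={ 13/8 7/4 2 } so 25/16
step 7: add BLUE to get BBRBRRB; options L={ 0 1 3/2 25/16 } R={ 13/8 7/4 2 } so 51/32
step 8: add BLUE to get BBRBRRBB; options L={ 0 1 3/2 25/16 51/32 } R={ 13/8 7/4 2 } so 103/64
step 9: add BLUE to get BBRBRRBBB; options L={ 0 1 3/2 25/16 51/32 103/64 } R={ 13/8 7/4 2 } so 207/128
step 10: add RED to get BBRBRRBBBR; options L={ 0 1 3/2 25/16 51/32 103/64 } R={ 207/128 13/8 7/4 2 } so 413/256
step 11: add RED to get BBRBRRBBBRR; options L={ 0 1 3/2 25/16 51/32 103/64 } R={ 413/256 207/128 13/8 7/4 2 } so 825/512
step 12: add RED to get BBRBRRBBBRRR; options L={ 0 1 3/2 25/16 51/32 103/64 } R={ 825/512 413/256 207/128 13/8 7/4 2 } so 1649/1024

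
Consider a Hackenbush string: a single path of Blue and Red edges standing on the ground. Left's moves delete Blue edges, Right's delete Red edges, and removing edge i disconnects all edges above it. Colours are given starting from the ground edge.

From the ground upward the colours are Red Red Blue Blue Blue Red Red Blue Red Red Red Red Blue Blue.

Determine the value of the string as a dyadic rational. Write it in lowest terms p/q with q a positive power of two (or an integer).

Build g(s[:k]) for k = 1..14, string s = Red Red Blue Blue Blue Red Red Blue Red Red Red Red Blue Blue.
g(R) = { · | 0 } — -1
g(RR) = { · | -1; 0 } — -2
g(RRB) = { -2 | -1; 0 } — -3/2
g(RRBB) = { -2; -3/2 | -1; 0 } — -5/4
g(RRBBB) = { -2; -3/2; -5/4 | -1; 0 } — -9/8
g(RRBBBR) = { -2; -3/2; -5/4 | -9/8; -1; 0 } — -19/16
g(RRBBBRR) = { -2; -3/2; -5/4 | -19/16; -9/8; -1; 0 } — -39/32
g(RRBBBRRB) = { -2; -3/2; -5/4; -39/32 | -19/16; -9/8; -1; 0 } — -77/64
g(RRBBBRRBR) = { -2; -3/2; -5/4; -39/32 | -77/64; -19/16; -9/8; -1; 0 } — -155/128
g(RRBBBRRBRR) = { -2; -3/2; -5/4; -39/32 | -155/128; -77/64; -19/16; -9/8; -1; 0 } — -311/256
g(RRBBBRRBRRR) = { -2; -3/2; -5/4; -39/32 | -311/256; -155/128; -77/64; -19/16; -9/8; -1; 0 } — -623/512
g(RRBBBRRBRRRR) = { -2; -3/2; -5/4; -39/32 | -623/512; -311/256; -155/128; -77/64; -19/16; -9/8; -1; 0 } — -1247/1024
g(RRBBBRRBRRRRB) = { -2; -3/2; -5/4; -39/32; -1247/1024 | -623/512; -311/256; -155/128; -77/64; -19/16; -9/8; -1; 0 } — -2493/2048
g(RRBBBRRBRRRRBB) = { -2; -3/2; -5/4; -39/32; -1247/1024; -2493/2048 | -623/512; -311/256; -155/128; -77/64; -19/16; -9/8; -1; 0 } — -4985/4096

-4985/4096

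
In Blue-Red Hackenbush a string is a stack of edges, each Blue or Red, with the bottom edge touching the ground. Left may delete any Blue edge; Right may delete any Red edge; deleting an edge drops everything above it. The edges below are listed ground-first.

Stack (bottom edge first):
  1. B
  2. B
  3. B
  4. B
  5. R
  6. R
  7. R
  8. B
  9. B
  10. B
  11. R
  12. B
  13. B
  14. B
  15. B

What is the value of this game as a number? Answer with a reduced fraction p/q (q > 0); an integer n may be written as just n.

Prefix values for B B B B R R R B B B R B B B B via {L|R} + simplicity:
1 of 15 · B · max L 0 · min R +∞ => 1
2 of 15 · BB · max L 1 · min R +∞ => 2
3 of 15 · BBB · max L 2 · min R +∞ => 3
4 of 15 · BBBB · max L 3 · min R +∞ => 4
5 of 15 · BBBBR · max L 3 · min R 4 => 7/2
6 of 15 · BBBBRR · max L 3 · min R 7/2 => 13/4
7 of 15 · BBBBRRR · max L 3 · min R 13/4 => 25/8
8 of 15 · BBBBRRRB · max L 25/8 · min R 13/4 => 51/16
9 of 15 · BBBBRRRBB · max L 51/16 · min R 13/4 => 103/32
10 of 15 · BBBBRRRBBB · max L 103/32 · min R 13/4 => 207/64
11 of 15 · BBBBRRRBBBR · max L 103/32 · min R 207/64 => 413/128
12 of 15 · BBBBRRRBBBRB · max L 413/128 · min R 207/64 => 827/256
13 of 15 · BBBBRRRBBBRBB · max L 827/256 · min R 207/64 => 1655/512
14 of 15 · BBBBRRRBBBRBBB · max L 1655/512 · min R 207/64 => 3311/1024
15 of 15 · BBBBRRRBBBRBBBB · max L 3311/1024 · min R 207/64 => 6623/2048

6623/2048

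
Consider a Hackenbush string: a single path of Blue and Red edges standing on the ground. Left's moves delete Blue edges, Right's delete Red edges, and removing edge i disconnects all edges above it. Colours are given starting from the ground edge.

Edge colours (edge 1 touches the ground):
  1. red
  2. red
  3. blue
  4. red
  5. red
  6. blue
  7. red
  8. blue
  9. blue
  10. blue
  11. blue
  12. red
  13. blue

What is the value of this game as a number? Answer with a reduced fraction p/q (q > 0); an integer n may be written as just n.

Prefix values for red red blue red red blue red blue blue blue blue red blue via {L|R} + simplicity:
v_1 [r]  L=[(no moves)]  R=[0]  ⇒ -1
v_2 [rr]  L=[(no moves)]  R=[-1 0]  ⇒ -2
v_3 [rrb]  L=[-2]  R=[-1 0]  ⇒ -3/2
v_4 [rrbr]  L=[-2]  R=[-3/2 -1 0]  ⇒ -7/4
v_5 [rrbrr]  L=[-2]  R=[-7/4 -3/2 -1 0]  ⇒ -15/8
v_6 [rrbrrb]  L=[-2 -15/8]  R=[-7/4 -3/2 -1 0]  ⇒ -29/16
v_7 [rrbrrbr]  L=[-2 -15/8]  R=[-29/16 -7/4 -3/2 -1 0]  ⇒ -59/32
v_8 [rrbrrbrb]  L=[-2 -15/8 -59/32]  R=[-29/16 -7/4 -3/2 -1 0]  ⇒ -117/64
v_9 [rrbrrbrbb]  L=[-2 -15/8 -59/32 -117/64]  R=[-29/16 -7/4 -3/2 -1 0]  ⇒ -233/128
v_10 [rrbrrbrbbb]  L=[-2 -15/8 -59/32 -117/64 -233/128]  R=[-29/16 -7/4 -3/2 -1 0]  ⇒ -465/256
v_11 [rrbrrbrbbbb]  L=[-2 -15/8 -59/32 -117/64 -233/128 -465/256]  R=[-29/16 -7/4 -3/2 -1 0]  ⇒ -929/512
v_12 [rrbrrbrbbbbr]  L=[-2 -15/8 -59/32 -117/64 -233/128 -465/256]  R=[-929/512 -29/16 -7/4 -3/2 -1 0]  ⇒ -1859/1024
v_13 [rrbrrbrbbbbrb]  L=[-2 -15/8 -59/32 -117/64 -233/128 -465/256 -1859/1024]  R=[-929/512 -29/16 -7/4 -3/2 -1 0]  ⇒ -3717/2048

-3717/2048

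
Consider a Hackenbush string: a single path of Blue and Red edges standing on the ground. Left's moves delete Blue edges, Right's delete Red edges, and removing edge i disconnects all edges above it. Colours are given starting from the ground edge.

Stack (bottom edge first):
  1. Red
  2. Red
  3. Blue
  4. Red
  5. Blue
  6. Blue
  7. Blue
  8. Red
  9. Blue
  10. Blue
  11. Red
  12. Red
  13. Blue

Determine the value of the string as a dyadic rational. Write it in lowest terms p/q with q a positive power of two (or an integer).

R: Left { ∅ }, Right { 0 } = simplest -1
RR: Left { ∅ }, Right { -1,0 } = simplest -2
RRB: Left { -2 }, Right { -1,0 } = simplest -3/2
RRBR: Left { -2 }, Right { -3/2,-1,0 } = simplest -7/4
RRBRB: Left { -2,-7/4 }, Right { -3/2,-1,0 } = simplest -13/8
RRBRBB: Left { -2,-7/4,-13/8 }, Right { -3/2,-1,0 } = simplest -25/16
RRBRBBB: Left { -2,-7/4,-13/8,-25/16 }, Right { -3/2,-1,0 } = simplest -49/32
RRBRBBBR: Left { -2,-7/4,-13/8,-25/16 }, Right { -49/32,-3/2,-1,0 } = simplest -99/64
RRBRBBBRB: Left { -2,-7/4,-13/8,-25/16,-99/64 }, Right { -49/32,-3/2,-1,0 } = simplest -197/128
RRBRBBBRBB: Left { -2,-7/4,-13/8,-25/16,-99/64,-197/128 }, Right { -49/32,-3/2,-1,0 } = simplest -393/256
RRBRBBBRBBR: Left { -2,-7/4,-13/8,-25/16,-99/64,-197/128 }, Right { -393/256,-49/32,-3/2,-1,0 } = simplest -787/512
RRBRBBBRBBRR: Left { -2,-7/4,-13/8,-25/16,-99/64,-197/128 }, Right { -787/512,-393/256,-49/32,-3/2,-1,0 } = simplest -1575/1024
RRBRBBBRBBRRB: Left { -2,-7/4,-13/8,-25/16,-99/64,-197/128,-1575/1024 }, Right { -787/512,-393/256,-49/32,-3/2,-1,0 } = simplest -3149/2048

-3149/2048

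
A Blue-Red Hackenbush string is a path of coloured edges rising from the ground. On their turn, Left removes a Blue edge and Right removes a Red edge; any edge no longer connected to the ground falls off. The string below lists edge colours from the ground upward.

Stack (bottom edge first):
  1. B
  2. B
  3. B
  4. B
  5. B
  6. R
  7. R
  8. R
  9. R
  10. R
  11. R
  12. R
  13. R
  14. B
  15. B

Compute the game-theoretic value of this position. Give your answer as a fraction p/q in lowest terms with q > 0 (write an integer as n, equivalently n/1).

4103/1024

Build v(s[:k]) for k = 1..15, string s = B B B B B R R R R R R R R B B.
v(B) = { 0 | ∅ } = 1
v(BB) = { 0,1 | ∅ } = 2
v(BBB) = { 0,1,2 | ∅ } = 3
v(BBBB) = { 0,1,2,3 | ∅ } = 4
v(BBBBB) = { 0,1,2,3,4 | ∅ } = 5
v(BBBBBR) = { 0,1,2,3,4 | 5 } = 9/2
v(BBBBBRR) = { 0,1,2,3,4 | 9/2,5 } = 17/4
v(BBBBBRRR) = { 0,1,2,3,4 | 17/4,9/2,5 } = 33/8
v(BBBBBRRRR) = { 0,1,2,3,4 | 33/8,17/4,9/2,5 } = 65/16
v(BBBBBRRRRR) = { 0,1,2,3,4 | 65/16,33/8,17/4,9/2,5 } = 129/32
v(BBBBBRRRRRR) = { 0,1,2,3,4 | 129/32,65/16,33/8,17/4,9/2,5 } = 257/64
v(BBBBBRRRRRRR) = { 0,1,2,3,4 | 257/64,129/32,65/16,33/8,17/4,9/2,5 } = 513/128
v(BBBBBRRRRRRRR) = { 0,1,2,3,4 | 513/128,257/64,129/32,65/16,33/8,17/4,9/2,5 } = 1025/256
v(BBBBBRRRRRRRRB) = { 0,1,2,3,4,1025/256 | 513/128,257/64,129/32,65/16,33/8,17/4,9/2,5 } = 2051/512
v(BBBBBRRRRRRRRBB) = { 0,1,2,3,4,1025/256,2051/512 | 513/128,257/64,129/32,65/16,33/8,17/4,9/2,5 } = 4103/1024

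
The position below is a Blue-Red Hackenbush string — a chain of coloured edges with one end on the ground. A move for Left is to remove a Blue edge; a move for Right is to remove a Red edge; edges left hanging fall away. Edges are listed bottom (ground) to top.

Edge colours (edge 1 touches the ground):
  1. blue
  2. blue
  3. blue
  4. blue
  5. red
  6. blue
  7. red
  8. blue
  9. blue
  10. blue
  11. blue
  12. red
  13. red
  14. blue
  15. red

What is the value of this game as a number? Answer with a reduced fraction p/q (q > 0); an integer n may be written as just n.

7653/2048

Prefix values for blue blue blue blue red blue red blue blue blue blue red red blue red via {L|R} + simplicity:
g(b) = { 0 | (no moves) } -> 1
g(bb) = { 0,1 | (no moves) } -> 2
g(bbb) = { 0,1,2 | (no moves) } -> 3
g(bbbb) = { 0,1,2,3 | (no moves) } -> 4
g(bbbbr) = { 0,1,2,3 | 4 } -> 7/2
g(bbbbrb) = { 0,1,2,3,7/2 | 4 } -> 15/4
g(bbbbrbr) = { 0,1,2,3,7/2 | 15/4,4 } -> 29/8
g(bbbbrbrb) = { 0,1,2,3,7/2,29/8 | 15/4,4 } -> 59/16
g(bbbbrbrbb) = { 0,1,2,3,7/2,29/8,59/16 | 15/4,4 } -> 119/32
g(bbbbrbrbbb) = { 0,1,2,3,7/2,29/8,59/16,119/32 | 15/4,4 } -> 239/64
g(bbbbrbrbbbb) = { 0,1,2,3,7/2,29/8,59/16,119/32,239/64 | 15/4,4 } -> 479/128
g(bbbbrbrbbbbr) = { 0,1,2,3,7/2,29/8,59/16,119/32,239/64 | 479/128,15/4,4 } -> 957/256
g(bbbbrbrbbbbrr) = { 0,1,2,3,7/2,29/8,59/16,119/32,239/64 | 957/256,479/128,15/4,4 } -> 1913/512
g(bbbbrbrbbbbrrb) = { 0,1,2,3,7/2,29/8,59/16,119/32,239/64,1913/512 | 957/256,479/128,15/4,4 } -> 3827/1024
g(bbbbrbrbbbbrrbr) = { 0,1,2,3,7/2,29/8,59/16,119/32,239/64,1913/512 | 3827/1024,957/256,479/128,15/4,4 } -> 7653/2048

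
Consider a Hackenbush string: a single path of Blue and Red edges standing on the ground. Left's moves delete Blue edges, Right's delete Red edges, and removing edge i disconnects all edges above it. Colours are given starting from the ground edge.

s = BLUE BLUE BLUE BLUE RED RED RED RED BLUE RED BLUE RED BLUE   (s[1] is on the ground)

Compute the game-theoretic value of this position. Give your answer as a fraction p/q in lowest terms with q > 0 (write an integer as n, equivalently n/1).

1579/512

v(B) = { 0 | (no moves) } -> 1
v(BB) = { 0; 1 | (no moves) } -> 2
v(BBB) = { 0; 1; 2 | (no moves) } -> 3
v(BBBB) = { 0; 1; 2; 3 | (no moves) } -> 4
v(BBBBR) = { 0; 1; 2; 3 | 4 } -> 7/2
v(BBBBRR) = { 0; 1; 2; 3 | 7/2; 4 } -> 13/4
v(BBBBRRR) = { 0; 1; 2; 3 | 13/4; 7/2; 4 } -> 25/8
v(BBBBRRRR) = { 0; 1; 2; 3 | 25/8; 13/4; 7/2; 4 } -> 49/16
v(BBBBRRRRB) = { 0; 1; 2; 3; 49/16 | 25/8; 13/4; 7/2; 4 } -> 99/32
v(BBBBRRRRBR) = { 0; 1; 2; 3; 49/16 | 99/32; 25/8; 13/4; 7/2; 4 } -> 197/64
v(BBBBRRRRBRB) = { 0; 1; 2; 3; 49/16; 197/64 | 99/32; 25/8; 13/4; 7/2; 4 } -> 395/128
v(BBBBRRRRBRBR) = { 0; 1; 2; 3; 49/16; 197/64 | 395/128; 99/32; 25/8; 13/4; 7/2; 4 } -> 789/256
v(BBBBRRRRBRBRB) = { 0; 1; 2; 3; 49/16; 197/64; 789/256 | 395/128; 99/32; 25/8; 13/4; 7/2; 4 } -> 1579/512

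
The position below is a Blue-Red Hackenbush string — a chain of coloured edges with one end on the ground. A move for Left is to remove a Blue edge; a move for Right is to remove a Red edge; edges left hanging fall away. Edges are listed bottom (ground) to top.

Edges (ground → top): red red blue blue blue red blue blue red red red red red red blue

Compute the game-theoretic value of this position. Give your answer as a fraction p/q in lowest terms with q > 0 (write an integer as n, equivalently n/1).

1 of 15 · r · max L −∞ · min R 0 gives -1
2 of 15 · rr · max L −∞ · min R -1 gives -2
3 of 15 · rrb · max L -2 · min R -1 gives -3/2
4 of 15 · rrbb · max L -3/2 · min R -1 gives -5/4
5 of 15 · rrbbb · max L -5/4 · min R -1 gives -9/8
6 of 15 · rrbbbr · max L -5/4 · min R -9/8 gives -19/16
7 of 15 · rrbbbrb · max L -19/16 · min R -9/8 gives -37/32
8 of 15 · rrbbbrbb · max L -37/32 · min R -9/8 gives -73/64
9 of 15 · rrbbbrbbr · max L -37/32 · min R -73/64 gives -147/128
10 of 15 · rrbbbrbbrr · max L -37/32 · min R -147/128 gives -295/256
11 of 15 · rrbbbrbbrrr · max L -37/32 · min R -295/256 gives -591/512
12 of 15 · rrbbbrbbrrrr · max L -37/32 · min R -591/512 gives -1183/1024
13 of 15 · rrbbbrbbrrrrr · max L -37/32 · min R -1183/1024 gives -2367/2048
14 of 15 · rrbbbrbbrrrrrr · max L -37/32 · min R -2367/2048 gives -4735/4096
15 of 15 · rrbbbrbbrrrrrrb · max L -4735/4096 · min R -2367/2048 gives -9469/8192

-9469/8192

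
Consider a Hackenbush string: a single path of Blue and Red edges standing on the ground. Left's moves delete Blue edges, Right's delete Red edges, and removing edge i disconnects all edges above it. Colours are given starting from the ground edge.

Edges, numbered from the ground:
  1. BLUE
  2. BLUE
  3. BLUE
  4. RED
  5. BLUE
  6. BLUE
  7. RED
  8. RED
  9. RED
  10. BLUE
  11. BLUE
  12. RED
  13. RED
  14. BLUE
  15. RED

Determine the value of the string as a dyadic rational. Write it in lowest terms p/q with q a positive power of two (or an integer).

11365/4096

B: Left { 0 }, Right { — } — simplest 1
BB: Left { 0; 1 }, Right { — } — simplest 2
BBB: Left { 0; 1; 2 }, Right { — } — simplest 3
BBBR: Left { 0; 1; 2 }, Right { 3 } — simplest 5/2
BBBRB: Left { 0; 1; 2; 5/2 }, Right { 3 } — simplest 11/4
BBBRBB: Left { 0; 1; 2; 5/2; 11/4 }, Right { 3 } — simplest 23/8
BBBRBBR: Left { 0; 1; 2; 5/2; 11/4 }, Right { 23/8; 3 } — simplest 45/16
BBBRBBRR: Left { 0; 1; 2; 5/2; 11/4 }, Right { 45/16; 23/8; 3 } — simplest 89/32
BBBRBBRRR: Left { 0; 1; 2; 5/2; 11/4 }, Right { 89/32; 45/16; 23/8; 3 } — simplest 177/64
BBBRBBRRRB: Left { 0; 1; 2; 5/2; 11/4; 177/64 }, Right { 89/32; 45/16; 23/8; 3 } — simplest 355/128
BBBRBBRRRBB: Left { 0; 1; 2; 5/2; 11/4; 177/64; 355/128 }, Right { 89/32; 45/16; 23/8; 3 } — simplest 711/256
BBBRBBRRRBBR: Left { 0; 1; 2; 5/2; 11/4; 177/64; 355/128 }, Right { 711/256; 89/32; 45/16; 23/8; 3 } — simplest 1421/512
BBBRBBRRRBBRR: Left { 0; 1; 2; 5/2; 11/4; 177/64; 355/128 }, Right { 1421/512; 711/256; 89/32; 45/16; 23/8; 3 } — simplest 2841/1024
BBBRBBRRRBBRRB: Left { 0; 1; 2; 5/2; 11/4; 177/64; 355/128; 2841/1024 }, Right { 1421/512; 711/256; 89/32; 45/16; 23/8; 3 } — simplest 5683/2048
BBBRBBRRRBBRRBR: Left { 0; 1; 2; 5/2; 11/4; 177/64; 355/128; 2841/1024 }, Right { 5683/2048; 1421/512; 711/256; 89/32; 45/16; 23/8; 3 } — simplest 11365/4096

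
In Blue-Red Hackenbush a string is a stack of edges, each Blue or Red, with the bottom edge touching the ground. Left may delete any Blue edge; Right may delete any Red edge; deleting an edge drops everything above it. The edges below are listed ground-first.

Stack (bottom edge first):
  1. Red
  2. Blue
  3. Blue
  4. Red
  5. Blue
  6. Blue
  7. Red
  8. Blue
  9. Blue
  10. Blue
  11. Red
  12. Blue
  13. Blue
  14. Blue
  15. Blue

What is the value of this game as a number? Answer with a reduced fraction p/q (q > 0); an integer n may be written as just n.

-4641/16384

val_1 [R]  L=[]  R=[0]  so -1
val_2 [RB]  L=[-1]  R=[0]  so -1/2
val_3 [RBB]  L=[-1; -1/2]  R=[0]  so -1/4
val_4 [RBBR]  L=[-1; -1/2]  R=[-1/4; 0]  so -3/8
val_5 [RBBRB]  L=[-1; -1/2; -3/8]  R=[-1/4; 0]  so -5/16
val_6 [RBBRBB]  L=[-1; -1/2; -3/8; -5/16]  R=[-1/4; 0]  so -9/32
val_7 [RBBRBBR]  L=[-1; -1/2; -3/8; -5/16]  R=[-9/32; -1/4; 0]  so -19/64
val_8 [RBBRBBRB]  L=[-1; -1/2; -3/8; -5/16; -19/64]  R=[-9/32; -1/4; 0]  so -37/128
val_9 [RBBRBBRBB]  L=[-1; -1/2; -3/8; -5/16; -19/64; -37/128]  R=[-9/32; -1/4; 0]  so -73/256
val_10 [RBBRBBRBBB]  L=[-1; -1/2; -3/8; -5/16; -19/64; -37/128; -73/256]  R=[-9/32; -1/4; 0]  so -145/512
val_11 [RBBRBBRBBBR]  L=[-1; -1/2; -3/8; -5/16; -19/64; -37/128; -73/256]  R=[-145/512; -9/32; -1/4; 0]  so -291/1024
val_12 [RBBRBBRBBBRB]  L=[-1; -1/2; -3/8; -5/16; -19/64; -37/128; -73/256; -291/1024]  R=[-145/512; -9/32; -1/4; 0]  so -581/2048
val_13 [RBBRBBRBBBRBB]  L=[-1; -1/2; -3/8; -5/16; -19/64; -37/128; -73/256; -291/1024; -581/2048]  R=[-145/512; -9/32; -1/4; 0]  so -1161/4096
val_14 [RBBRBBRBBBRBBB]  L=[-1; -1/2; -3/8; -5/16; -19/64; -37/128; -73/256; -291/1024; -581/2048; -1161/4096]  R=[-145/512; -9/32; -1/4; 0]  so -2321/8192
val_15 [RBBRBBRBBBRBBBB]  L=[-1; -1/2; -3/8; -5/16; -19/64; -37/128; -73/256; -291/1024; -581/2048; -1161/4096; -2321/8192]  R=[-145/512; -9/32; -1/4; 0]  so -4641/16384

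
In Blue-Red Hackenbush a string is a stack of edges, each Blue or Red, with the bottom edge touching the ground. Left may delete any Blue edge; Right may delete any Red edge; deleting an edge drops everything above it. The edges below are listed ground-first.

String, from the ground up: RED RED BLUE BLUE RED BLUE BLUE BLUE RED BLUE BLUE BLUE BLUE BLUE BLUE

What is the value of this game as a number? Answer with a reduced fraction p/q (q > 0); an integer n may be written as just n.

-10369/8192

Prefix values for RED RED BLUE BLUE RED BLUE BLUE BLUE RED BLUE BLUE BLUE BLUE BLUE BLUE via {L|R} + simplicity:
v(R) = { · | 0 } so -1
v(RR) = { · | -1; 0 } so -2
v(RRB) = { -2 | -1; 0 } so -3/2
v(RRBB) = { -2; -3/2 | -1; 0 } so -5/4
v(RRBBR) = { -2; -3/2 | -5/4; -1; 0 } so -11/8
v(RRBBRB) = { -2; -3/2; -11/8 | -5/4; -1; 0 } so -21/16
v(RRBBRBB) = { -2; -3/2; -11/8; -21/16 | -5/4; -1; 0 } so -41/32
v(RRBBRBBB) = { -2; -3/2; -11/8; -21/16; -41/32 | -5/4; -1; 0 } so -81/64
v(RRBBRBBBR) = { -2; -3/2; -11/8; -21/16; -41/32 | -81/64; -5/4; -1; 0 } so -163/128
v(RRBBRBBBRB) = { -2; -3/2; -11/8; -21/16; -41/32; -163/128 | -81/64; -5/4; -1; 0 } so -325/256
v(RRBBRBBBRBB) = { -2; -3/2; -11/8; -21/16; -41/32; -163/128; -325/256 | -81/64; -5/4; -1; 0 } so -649/512
v(RRBBRBBBRBBB) = { -2; -3/2; -11/8; -21/16; -41/32; -163/128; -325/256; -649/512 | -81/64; -5/4; -1; 0 } so -1297/1024
v(RRBBRBBBRBBBB) = { -2; -3/2; -11/8; -21/16; -41/32; -163/128; -325/256; -649/512; -1297/1024 | -81/64; -5/4; -1; 0 } so -2593/2048
v(RRBBRBBBRBBBBB) = { -2; -3/2; -11/8; -21/16; -41/32; -163/128; -325/256; -649/512; -1297/1024; -2593/2048 | -81/64; -5/4; -1; 0 } so -5185/4096
v(RRBBRBBBRBBBBBB) = { -2; -3/2; -11/8; -21/16; -41/32; -163/128; -325/256; -649/512; -1297/1024; -2593/2048; -5185/4096 | -81/64; -5/4; -1; 0 } so -10369/8192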